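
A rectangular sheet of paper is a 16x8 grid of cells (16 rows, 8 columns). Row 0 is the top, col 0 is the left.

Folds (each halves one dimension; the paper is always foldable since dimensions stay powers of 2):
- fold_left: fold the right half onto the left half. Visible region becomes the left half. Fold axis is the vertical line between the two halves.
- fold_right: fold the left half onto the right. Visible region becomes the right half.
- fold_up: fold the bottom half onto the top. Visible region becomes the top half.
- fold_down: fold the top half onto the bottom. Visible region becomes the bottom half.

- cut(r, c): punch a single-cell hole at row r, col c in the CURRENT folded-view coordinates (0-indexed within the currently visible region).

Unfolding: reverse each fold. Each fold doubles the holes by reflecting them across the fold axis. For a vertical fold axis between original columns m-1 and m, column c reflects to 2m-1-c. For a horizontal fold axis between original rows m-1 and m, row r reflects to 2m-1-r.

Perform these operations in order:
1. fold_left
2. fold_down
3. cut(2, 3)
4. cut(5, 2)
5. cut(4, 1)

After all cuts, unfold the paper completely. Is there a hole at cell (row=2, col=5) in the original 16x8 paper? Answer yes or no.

Op 1 fold_left: fold axis v@4; visible region now rows[0,16) x cols[0,4) = 16x4
Op 2 fold_down: fold axis h@8; visible region now rows[8,16) x cols[0,4) = 8x4
Op 3 cut(2, 3): punch at orig (10,3); cuts so far [(10, 3)]; region rows[8,16) x cols[0,4) = 8x4
Op 4 cut(5, 2): punch at orig (13,2); cuts so far [(10, 3), (13, 2)]; region rows[8,16) x cols[0,4) = 8x4
Op 5 cut(4, 1): punch at orig (12,1); cuts so far [(10, 3), (12, 1), (13, 2)]; region rows[8,16) x cols[0,4) = 8x4
Unfold 1 (reflect across h@8): 6 holes -> [(2, 2), (3, 1), (5, 3), (10, 3), (12, 1), (13, 2)]
Unfold 2 (reflect across v@4): 12 holes -> [(2, 2), (2, 5), (3, 1), (3, 6), (5, 3), (5, 4), (10, 3), (10, 4), (12, 1), (12, 6), (13, 2), (13, 5)]
Holes: [(2, 2), (2, 5), (3, 1), (3, 6), (5, 3), (5, 4), (10, 3), (10, 4), (12, 1), (12, 6), (13, 2), (13, 5)]

Answer: yes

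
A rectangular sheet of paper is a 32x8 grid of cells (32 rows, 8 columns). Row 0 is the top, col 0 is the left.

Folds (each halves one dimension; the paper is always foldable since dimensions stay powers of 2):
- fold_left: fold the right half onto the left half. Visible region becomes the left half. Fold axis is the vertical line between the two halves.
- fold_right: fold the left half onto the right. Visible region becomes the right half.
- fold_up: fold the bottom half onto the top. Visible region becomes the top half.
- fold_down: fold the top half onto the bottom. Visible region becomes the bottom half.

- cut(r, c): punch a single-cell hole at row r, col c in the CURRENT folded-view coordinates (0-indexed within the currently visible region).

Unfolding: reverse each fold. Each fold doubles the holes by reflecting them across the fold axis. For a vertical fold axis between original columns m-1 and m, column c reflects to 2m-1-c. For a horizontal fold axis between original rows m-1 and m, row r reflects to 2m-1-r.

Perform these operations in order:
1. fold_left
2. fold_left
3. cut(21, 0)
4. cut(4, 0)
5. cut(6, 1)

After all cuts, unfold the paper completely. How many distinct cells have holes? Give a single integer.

Answer: 12

Derivation:
Op 1 fold_left: fold axis v@4; visible region now rows[0,32) x cols[0,4) = 32x4
Op 2 fold_left: fold axis v@2; visible region now rows[0,32) x cols[0,2) = 32x2
Op 3 cut(21, 0): punch at orig (21,0); cuts so far [(21, 0)]; region rows[0,32) x cols[0,2) = 32x2
Op 4 cut(4, 0): punch at orig (4,0); cuts so far [(4, 0), (21, 0)]; region rows[0,32) x cols[0,2) = 32x2
Op 5 cut(6, 1): punch at orig (6,1); cuts so far [(4, 0), (6, 1), (21, 0)]; region rows[0,32) x cols[0,2) = 32x2
Unfold 1 (reflect across v@2): 6 holes -> [(4, 0), (4, 3), (6, 1), (6, 2), (21, 0), (21, 3)]
Unfold 2 (reflect across v@4): 12 holes -> [(4, 0), (4, 3), (4, 4), (4, 7), (6, 1), (6, 2), (6, 5), (6, 6), (21, 0), (21, 3), (21, 4), (21, 7)]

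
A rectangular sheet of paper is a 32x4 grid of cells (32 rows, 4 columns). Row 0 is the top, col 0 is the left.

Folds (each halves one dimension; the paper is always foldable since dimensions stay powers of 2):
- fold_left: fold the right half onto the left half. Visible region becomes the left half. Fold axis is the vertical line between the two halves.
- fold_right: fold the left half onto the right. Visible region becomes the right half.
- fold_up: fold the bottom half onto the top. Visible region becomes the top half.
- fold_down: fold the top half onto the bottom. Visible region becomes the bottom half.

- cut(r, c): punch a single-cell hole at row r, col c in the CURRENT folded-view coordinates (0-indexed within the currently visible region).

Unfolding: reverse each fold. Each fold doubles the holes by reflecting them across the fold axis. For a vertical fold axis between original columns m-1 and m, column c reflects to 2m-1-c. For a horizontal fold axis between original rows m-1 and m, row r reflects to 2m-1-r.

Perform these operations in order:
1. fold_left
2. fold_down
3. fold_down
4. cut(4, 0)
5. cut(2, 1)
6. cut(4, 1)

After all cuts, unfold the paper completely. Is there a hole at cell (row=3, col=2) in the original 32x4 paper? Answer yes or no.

Answer: yes

Derivation:
Op 1 fold_left: fold axis v@2; visible region now rows[0,32) x cols[0,2) = 32x2
Op 2 fold_down: fold axis h@16; visible region now rows[16,32) x cols[0,2) = 16x2
Op 3 fold_down: fold axis h@24; visible region now rows[24,32) x cols[0,2) = 8x2
Op 4 cut(4, 0): punch at orig (28,0); cuts so far [(28, 0)]; region rows[24,32) x cols[0,2) = 8x2
Op 5 cut(2, 1): punch at orig (26,1); cuts so far [(26, 1), (28, 0)]; region rows[24,32) x cols[0,2) = 8x2
Op 6 cut(4, 1): punch at orig (28,1); cuts so far [(26, 1), (28, 0), (28, 1)]; region rows[24,32) x cols[0,2) = 8x2
Unfold 1 (reflect across h@24): 6 holes -> [(19, 0), (19, 1), (21, 1), (26, 1), (28, 0), (28, 1)]
Unfold 2 (reflect across h@16): 12 holes -> [(3, 0), (3, 1), (5, 1), (10, 1), (12, 0), (12, 1), (19, 0), (19, 1), (21, 1), (26, 1), (28, 0), (28, 1)]
Unfold 3 (reflect across v@2): 24 holes -> [(3, 0), (3, 1), (3, 2), (3, 3), (5, 1), (5, 2), (10, 1), (10, 2), (12, 0), (12, 1), (12, 2), (12, 3), (19, 0), (19, 1), (19, 2), (19, 3), (21, 1), (21, 2), (26, 1), (26, 2), (28, 0), (28, 1), (28, 2), (28, 3)]
Holes: [(3, 0), (3, 1), (3, 2), (3, 3), (5, 1), (5, 2), (10, 1), (10, 2), (12, 0), (12, 1), (12, 2), (12, 3), (19, 0), (19, 1), (19, 2), (19, 3), (21, 1), (21, 2), (26, 1), (26, 2), (28, 0), (28, 1), (28, 2), (28, 3)]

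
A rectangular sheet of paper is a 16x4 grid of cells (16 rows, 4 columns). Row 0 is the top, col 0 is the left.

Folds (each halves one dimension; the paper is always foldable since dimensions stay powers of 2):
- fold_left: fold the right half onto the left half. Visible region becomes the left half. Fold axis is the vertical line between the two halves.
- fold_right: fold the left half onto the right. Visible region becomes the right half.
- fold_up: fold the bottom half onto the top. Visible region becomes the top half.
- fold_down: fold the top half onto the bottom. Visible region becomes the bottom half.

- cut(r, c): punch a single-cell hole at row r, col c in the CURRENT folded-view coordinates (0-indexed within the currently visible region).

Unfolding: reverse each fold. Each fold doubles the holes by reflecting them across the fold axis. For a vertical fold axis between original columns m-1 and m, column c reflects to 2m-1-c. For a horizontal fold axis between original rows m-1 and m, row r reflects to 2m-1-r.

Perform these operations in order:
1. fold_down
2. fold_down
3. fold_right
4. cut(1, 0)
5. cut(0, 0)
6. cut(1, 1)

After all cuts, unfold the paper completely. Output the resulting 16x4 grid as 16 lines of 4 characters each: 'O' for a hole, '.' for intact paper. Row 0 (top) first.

Op 1 fold_down: fold axis h@8; visible region now rows[8,16) x cols[0,4) = 8x4
Op 2 fold_down: fold axis h@12; visible region now rows[12,16) x cols[0,4) = 4x4
Op 3 fold_right: fold axis v@2; visible region now rows[12,16) x cols[2,4) = 4x2
Op 4 cut(1, 0): punch at orig (13,2); cuts so far [(13, 2)]; region rows[12,16) x cols[2,4) = 4x2
Op 5 cut(0, 0): punch at orig (12,2); cuts so far [(12, 2), (13, 2)]; region rows[12,16) x cols[2,4) = 4x2
Op 6 cut(1, 1): punch at orig (13,3); cuts so far [(12, 2), (13, 2), (13, 3)]; region rows[12,16) x cols[2,4) = 4x2
Unfold 1 (reflect across v@2): 6 holes -> [(12, 1), (12, 2), (13, 0), (13, 1), (13, 2), (13, 3)]
Unfold 2 (reflect across h@12): 12 holes -> [(10, 0), (10, 1), (10, 2), (10, 3), (11, 1), (11, 2), (12, 1), (12, 2), (13, 0), (13, 1), (13, 2), (13, 3)]
Unfold 3 (reflect across h@8): 24 holes -> [(2, 0), (2, 1), (2, 2), (2, 3), (3, 1), (3, 2), (4, 1), (4, 2), (5, 0), (5, 1), (5, 2), (5, 3), (10, 0), (10, 1), (10, 2), (10, 3), (11, 1), (11, 2), (12, 1), (12, 2), (13, 0), (13, 1), (13, 2), (13, 3)]

Answer: ....
....
OOOO
.OO.
.OO.
OOOO
....
....
....
....
OOOO
.OO.
.OO.
OOOO
....
....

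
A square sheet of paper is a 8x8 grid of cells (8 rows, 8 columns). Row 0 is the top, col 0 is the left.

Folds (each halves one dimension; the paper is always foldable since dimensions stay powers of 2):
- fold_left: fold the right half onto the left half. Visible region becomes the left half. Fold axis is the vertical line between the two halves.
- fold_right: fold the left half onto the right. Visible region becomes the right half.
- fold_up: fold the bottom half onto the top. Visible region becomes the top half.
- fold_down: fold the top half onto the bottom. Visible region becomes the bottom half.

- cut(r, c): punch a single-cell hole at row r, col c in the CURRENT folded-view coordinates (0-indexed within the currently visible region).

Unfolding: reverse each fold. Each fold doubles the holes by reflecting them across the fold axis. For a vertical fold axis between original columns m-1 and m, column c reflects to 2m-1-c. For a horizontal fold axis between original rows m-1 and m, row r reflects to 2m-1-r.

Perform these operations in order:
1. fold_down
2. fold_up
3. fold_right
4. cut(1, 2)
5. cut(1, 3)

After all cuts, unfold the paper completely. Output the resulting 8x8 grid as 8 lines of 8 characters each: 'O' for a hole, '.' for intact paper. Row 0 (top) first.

Op 1 fold_down: fold axis h@4; visible region now rows[4,8) x cols[0,8) = 4x8
Op 2 fold_up: fold axis h@6; visible region now rows[4,6) x cols[0,8) = 2x8
Op 3 fold_right: fold axis v@4; visible region now rows[4,6) x cols[4,8) = 2x4
Op 4 cut(1, 2): punch at orig (5,6); cuts so far [(5, 6)]; region rows[4,6) x cols[4,8) = 2x4
Op 5 cut(1, 3): punch at orig (5,7); cuts so far [(5, 6), (5, 7)]; region rows[4,6) x cols[4,8) = 2x4
Unfold 1 (reflect across v@4): 4 holes -> [(5, 0), (5, 1), (5, 6), (5, 7)]
Unfold 2 (reflect across h@6): 8 holes -> [(5, 0), (5, 1), (5, 6), (5, 7), (6, 0), (6, 1), (6, 6), (6, 7)]
Unfold 3 (reflect across h@4): 16 holes -> [(1, 0), (1, 1), (1, 6), (1, 7), (2, 0), (2, 1), (2, 6), (2, 7), (5, 0), (5, 1), (5, 6), (5, 7), (6, 0), (6, 1), (6, 6), (6, 7)]

Answer: ........
OO....OO
OO....OO
........
........
OO....OO
OO....OO
........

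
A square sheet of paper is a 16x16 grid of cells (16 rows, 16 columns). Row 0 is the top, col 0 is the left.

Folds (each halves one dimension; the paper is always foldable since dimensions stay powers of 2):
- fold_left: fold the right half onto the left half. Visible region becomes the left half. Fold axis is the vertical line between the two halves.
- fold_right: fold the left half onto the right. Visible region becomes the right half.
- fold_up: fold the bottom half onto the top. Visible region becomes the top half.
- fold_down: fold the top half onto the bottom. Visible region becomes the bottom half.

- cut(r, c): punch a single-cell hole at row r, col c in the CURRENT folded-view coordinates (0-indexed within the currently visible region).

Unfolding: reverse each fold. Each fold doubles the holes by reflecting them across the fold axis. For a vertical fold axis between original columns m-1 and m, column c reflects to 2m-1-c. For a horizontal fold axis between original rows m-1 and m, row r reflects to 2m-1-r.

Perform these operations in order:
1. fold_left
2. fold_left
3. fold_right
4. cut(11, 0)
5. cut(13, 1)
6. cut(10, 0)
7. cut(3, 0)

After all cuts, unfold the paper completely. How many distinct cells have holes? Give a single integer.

Op 1 fold_left: fold axis v@8; visible region now rows[0,16) x cols[0,8) = 16x8
Op 2 fold_left: fold axis v@4; visible region now rows[0,16) x cols[0,4) = 16x4
Op 3 fold_right: fold axis v@2; visible region now rows[0,16) x cols[2,4) = 16x2
Op 4 cut(11, 0): punch at orig (11,2); cuts so far [(11, 2)]; region rows[0,16) x cols[2,4) = 16x2
Op 5 cut(13, 1): punch at orig (13,3); cuts so far [(11, 2), (13, 3)]; region rows[0,16) x cols[2,4) = 16x2
Op 6 cut(10, 0): punch at orig (10,2); cuts so far [(10, 2), (11, 2), (13, 3)]; region rows[0,16) x cols[2,4) = 16x2
Op 7 cut(3, 0): punch at orig (3,2); cuts so far [(3, 2), (10, 2), (11, 2), (13, 3)]; region rows[0,16) x cols[2,4) = 16x2
Unfold 1 (reflect across v@2): 8 holes -> [(3, 1), (3, 2), (10, 1), (10, 2), (11, 1), (11, 2), (13, 0), (13, 3)]
Unfold 2 (reflect across v@4): 16 holes -> [(3, 1), (3, 2), (3, 5), (3, 6), (10, 1), (10, 2), (10, 5), (10, 6), (11, 1), (11, 2), (11, 5), (11, 6), (13, 0), (13, 3), (13, 4), (13, 7)]
Unfold 3 (reflect across v@8): 32 holes -> [(3, 1), (3, 2), (3, 5), (3, 6), (3, 9), (3, 10), (3, 13), (3, 14), (10, 1), (10, 2), (10, 5), (10, 6), (10, 9), (10, 10), (10, 13), (10, 14), (11, 1), (11, 2), (11, 5), (11, 6), (11, 9), (11, 10), (11, 13), (11, 14), (13, 0), (13, 3), (13, 4), (13, 7), (13, 8), (13, 11), (13, 12), (13, 15)]

Answer: 32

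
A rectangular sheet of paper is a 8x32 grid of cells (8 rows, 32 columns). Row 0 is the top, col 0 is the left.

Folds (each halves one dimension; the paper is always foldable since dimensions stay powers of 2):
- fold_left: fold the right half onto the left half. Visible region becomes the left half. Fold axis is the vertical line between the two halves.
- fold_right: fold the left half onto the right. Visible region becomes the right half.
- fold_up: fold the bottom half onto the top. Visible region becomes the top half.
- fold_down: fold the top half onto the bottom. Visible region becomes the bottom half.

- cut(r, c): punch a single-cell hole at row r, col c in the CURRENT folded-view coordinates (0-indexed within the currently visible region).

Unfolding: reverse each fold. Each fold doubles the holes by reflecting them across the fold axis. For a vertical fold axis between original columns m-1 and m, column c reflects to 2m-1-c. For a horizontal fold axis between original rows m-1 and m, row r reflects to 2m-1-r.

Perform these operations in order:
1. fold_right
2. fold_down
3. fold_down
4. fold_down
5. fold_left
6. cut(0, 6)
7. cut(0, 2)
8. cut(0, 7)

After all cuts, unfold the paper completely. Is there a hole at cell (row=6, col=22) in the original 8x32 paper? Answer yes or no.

Answer: yes

Derivation:
Op 1 fold_right: fold axis v@16; visible region now rows[0,8) x cols[16,32) = 8x16
Op 2 fold_down: fold axis h@4; visible region now rows[4,8) x cols[16,32) = 4x16
Op 3 fold_down: fold axis h@6; visible region now rows[6,8) x cols[16,32) = 2x16
Op 4 fold_down: fold axis h@7; visible region now rows[7,8) x cols[16,32) = 1x16
Op 5 fold_left: fold axis v@24; visible region now rows[7,8) x cols[16,24) = 1x8
Op 6 cut(0, 6): punch at orig (7,22); cuts so far [(7, 22)]; region rows[7,8) x cols[16,24) = 1x8
Op 7 cut(0, 2): punch at orig (7,18); cuts so far [(7, 18), (7, 22)]; region rows[7,8) x cols[16,24) = 1x8
Op 8 cut(0, 7): punch at orig (7,23); cuts so far [(7, 18), (7, 22), (7, 23)]; region rows[7,8) x cols[16,24) = 1x8
Unfold 1 (reflect across v@24): 6 holes -> [(7, 18), (7, 22), (7, 23), (7, 24), (7, 25), (7, 29)]
Unfold 2 (reflect across h@7): 12 holes -> [(6, 18), (6, 22), (6, 23), (6, 24), (6, 25), (6, 29), (7, 18), (7, 22), (7, 23), (7, 24), (7, 25), (7, 29)]
Unfold 3 (reflect across h@6): 24 holes -> [(4, 18), (4, 22), (4, 23), (4, 24), (4, 25), (4, 29), (5, 18), (5, 22), (5, 23), (5, 24), (5, 25), (5, 29), (6, 18), (6, 22), (6, 23), (6, 24), (6, 25), (6, 29), (7, 18), (7, 22), (7, 23), (7, 24), (7, 25), (7, 29)]
Unfold 4 (reflect across h@4): 48 holes -> [(0, 18), (0, 22), (0, 23), (0, 24), (0, 25), (0, 29), (1, 18), (1, 22), (1, 23), (1, 24), (1, 25), (1, 29), (2, 18), (2, 22), (2, 23), (2, 24), (2, 25), (2, 29), (3, 18), (3, 22), (3, 23), (3, 24), (3, 25), (3, 29), (4, 18), (4, 22), (4, 23), (4, 24), (4, 25), (4, 29), (5, 18), (5, 22), (5, 23), (5, 24), (5, 25), (5, 29), (6, 18), (6, 22), (6, 23), (6, 24), (6, 25), (6, 29), (7, 18), (7, 22), (7, 23), (7, 24), (7, 25), (7, 29)]
Unfold 5 (reflect across v@16): 96 holes -> [(0, 2), (0, 6), (0, 7), (0, 8), (0, 9), (0, 13), (0, 18), (0, 22), (0, 23), (0, 24), (0, 25), (0, 29), (1, 2), (1, 6), (1, 7), (1, 8), (1, 9), (1, 13), (1, 18), (1, 22), (1, 23), (1, 24), (1, 25), (1, 29), (2, 2), (2, 6), (2, 7), (2, 8), (2, 9), (2, 13), (2, 18), (2, 22), (2, 23), (2, 24), (2, 25), (2, 29), (3, 2), (3, 6), (3, 7), (3, 8), (3, 9), (3, 13), (3, 18), (3, 22), (3, 23), (3, 24), (3, 25), (3, 29), (4, 2), (4, 6), (4, 7), (4, 8), (4, 9), (4, 13), (4, 18), (4, 22), (4, 23), (4, 24), (4, 25), (4, 29), (5, 2), (5, 6), (5, 7), (5, 8), (5, 9), (5, 13), (5, 18), (5, 22), (5, 23), (5, 24), (5, 25), (5, 29), (6, 2), (6, 6), (6, 7), (6, 8), (6, 9), (6, 13), (6, 18), (6, 22), (6, 23), (6, 24), (6, 25), (6, 29), (7, 2), (7, 6), (7, 7), (7, 8), (7, 9), (7, 13), (7, 18), (7, 22), (7, 23), (7, 24), (7, 25), (7, 29)]
Holes: [(0, 2), (0, 6), (0, 7), (0, 8), (0, 9), (0, 13), (0, 18), (0, 22), (0, 23), (0, 24), (0, 25), (0, 29), (1, 2), (1, 6), (1, 7), (1, 8), (1, 9), (1, 13), (1, 18), (1, 22), (1, 23), (1, 24), (1, 25), (1, 29), (2, 2), (2, 6), (2, 7), (2, 8), (2, 9), (2, 13), (2, 18), (2, 22), (2, 23), (2, 24), (2, 25), (2, 29), (3, 2), (3, 6), (3, 7), (3, 8), (3, 9), (3, 13), (3, 18), (3, 22), (3, 23), (3, 24), (3, 25), (3, 29), (4, 2), (4, 6), (4, 7), (4, 8), (4, 9), (4, 13), (4, 18), (4, 22), (4, 23), (4, 24), (4, 25), (4, 29), (5, 2), (5, 6), (5, 7), (5, 8), (5, 9), (5, 13), (5, 18), (5, 22), (5, 23), (5, 24), (5, 25), (5, 29), (6, 2), (6, 6), (6, 7), (6, 8), (6, 9), (6, 13), (6, 18), (6, 22), (6, 23), (6, 24), (6, 25), (6, 29), (7, 2), (7, 6), (7, 7), (7, 8), (7, 9), (7, 13), (7, 18), (7, 22), (7, 23), (7, 24), (7, 25), (7, 29)]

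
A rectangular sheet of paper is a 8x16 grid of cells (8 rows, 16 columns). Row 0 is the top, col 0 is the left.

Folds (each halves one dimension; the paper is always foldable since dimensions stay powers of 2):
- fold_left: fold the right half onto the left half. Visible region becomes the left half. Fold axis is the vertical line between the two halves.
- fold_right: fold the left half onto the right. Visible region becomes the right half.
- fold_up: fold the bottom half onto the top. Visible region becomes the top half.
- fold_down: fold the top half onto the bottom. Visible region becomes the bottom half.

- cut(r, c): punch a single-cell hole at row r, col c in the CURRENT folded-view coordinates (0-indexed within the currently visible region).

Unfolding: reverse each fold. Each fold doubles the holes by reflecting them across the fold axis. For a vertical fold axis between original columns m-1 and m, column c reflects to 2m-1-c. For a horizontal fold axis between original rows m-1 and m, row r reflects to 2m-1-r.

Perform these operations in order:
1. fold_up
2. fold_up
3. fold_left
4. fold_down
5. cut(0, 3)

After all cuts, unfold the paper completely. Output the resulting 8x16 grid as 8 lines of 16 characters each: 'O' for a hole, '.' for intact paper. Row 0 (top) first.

Op 1 fold_up: fold axis h@4; visible region now rows[0,4) x cols[0,16) = 4x16
Op 2 fold_up: fold axis h@2; visible region now rows[0,2) x cols[0,16) = 2x16
Op 3 fold_left: fold axis v@8; visible region now rows[0,2) x cols[0,8) = 2x8
Op 4 fold_down: fold axis h@1; visible region now rows[1,2) x cols[0,8) = 1x8
Op 5 cut(0, 3): punch at orig (1,3); cuts so far [(1, 3)]; region rows[1,2) x cols[0,8) = 1x8
Unfold 1 (reflect across h@1): 2 holes -> [(0, 3), (1, 3)]
Unfold 2 (reflect across v@8): 4 holes -> [(0, 3), (0, 12), (1, 3), (1, 12)]
Unfold 3 (reflect across h@2): 8 holes -> [(0, 3), (0, 12), (1, 3), (1, 12), (2, 3), (2, 12), (3, 3), (3, 12)]
Unfold 4 (reflect across h@4): 16 holes -> [(0, 3), (0, 12), (1, 3), (1, 12), (2, 3), (2, 12), (3, 3), (3, 12), (4, 3), (4, 12), (5, 3), (5, 12), (6, 3), (6, 12), (7, 3), (7, 12)]

Answer: ...O........O...
...O........O...
...O........O...
...O........O...
...O........O...
...O........O...
...O........O...
...O........O...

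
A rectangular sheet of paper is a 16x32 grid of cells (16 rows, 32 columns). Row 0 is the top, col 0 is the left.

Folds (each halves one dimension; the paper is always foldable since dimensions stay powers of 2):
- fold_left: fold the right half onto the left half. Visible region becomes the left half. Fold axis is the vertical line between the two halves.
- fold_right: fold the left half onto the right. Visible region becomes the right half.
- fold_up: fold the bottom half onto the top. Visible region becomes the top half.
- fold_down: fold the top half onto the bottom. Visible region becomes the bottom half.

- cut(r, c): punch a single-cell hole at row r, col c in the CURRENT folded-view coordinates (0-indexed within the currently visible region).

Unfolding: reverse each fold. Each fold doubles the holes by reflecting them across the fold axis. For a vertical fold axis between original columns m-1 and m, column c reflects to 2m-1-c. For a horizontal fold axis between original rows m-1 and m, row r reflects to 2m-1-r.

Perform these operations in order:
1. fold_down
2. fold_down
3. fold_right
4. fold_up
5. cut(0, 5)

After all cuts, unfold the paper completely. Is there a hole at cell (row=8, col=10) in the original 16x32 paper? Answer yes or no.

Answer: yes

Derivation:
Op 1 fold_down: fold axis h@8; visible region now rows[8,16) x cols[0,32) = 8x32
Op 2 fold_down: fold axis h@12; visible region now rows[12,16) x cols[0,32) = 4x32
Op 3 fold_right: fold axis v@16; visible region now rows[12,16) x cols[16,32) = 4x16
Op 4 fold_up: fold axis h@14; visible region now rows[12,14) x cols[16,32) = 2x16
Op 5 cut(0, 5): punch at orig (12,21); cuts so far [(12, 21)]; region rows[12,14) x cols[16,32) = 2x16
Unfold 1 (reflect across h@14): 2 holes -> [(12, 21), (15, 21)]
Unfold 2 (reflect across v@16): 4 holes -> [(12, 10), (12, 21), (15, 10), (15, 21)]
Unfold 3 (reflect across h@12): 8 holes -> [(8, 10), (8, 21), (11, 10), (11, 21), (12, 10), (12, 21), (15, 10), (15, 21)]
Unfold 4 (reflect across h@8): 16 holes -> [(0, 10), (0, 21), (3, 10), (3, 21), (4, 10), (4, 21), (7, 10), (7, 21), (8, 10), (8, 21), (11, 10), (11, 21), (12, 10), (12, 21), (15, 10), (15, 21)]
Holes: [(0, 10), (0, 21), (3, 10), (3, 21), (4, 10), (4, 21), (7, 10), (7, 21), (8, 10), (8, 21), (11, 10), (11, 21), (12, 10), (12, 21), (15, 10), (15, 21)]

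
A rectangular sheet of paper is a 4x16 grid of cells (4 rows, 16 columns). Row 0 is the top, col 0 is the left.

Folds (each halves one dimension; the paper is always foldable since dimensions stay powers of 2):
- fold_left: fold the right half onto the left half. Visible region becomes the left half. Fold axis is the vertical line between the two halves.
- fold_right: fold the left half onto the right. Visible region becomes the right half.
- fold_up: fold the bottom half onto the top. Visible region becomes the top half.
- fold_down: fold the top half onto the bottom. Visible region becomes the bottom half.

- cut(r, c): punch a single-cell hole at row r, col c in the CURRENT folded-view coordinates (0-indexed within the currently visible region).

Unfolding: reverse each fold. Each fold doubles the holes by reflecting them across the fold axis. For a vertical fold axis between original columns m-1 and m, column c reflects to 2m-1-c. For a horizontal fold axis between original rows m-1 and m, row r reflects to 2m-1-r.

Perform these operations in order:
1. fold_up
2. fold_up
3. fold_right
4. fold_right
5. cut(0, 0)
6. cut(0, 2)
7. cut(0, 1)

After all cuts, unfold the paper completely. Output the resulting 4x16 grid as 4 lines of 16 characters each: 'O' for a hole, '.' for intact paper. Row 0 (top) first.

Answer: .OOOOOO..OOOOOO.
.OOOOOO..OOOOOO.
.OOOOOO..OOOOOO.
.OOOOOO..OOOOOO.

Derivation:
Op 1 fold_up: fold axis h@2; visible region now rows[0,2) x cols[0,16) = 2x16
Op 2 fold_up: fold axis h@1; visible region now rows[0,1) x cols[0,16) = 1x16
Op 3 fold_right: fold axis v@8; visible region now rows[0,1) x cols[8,16) = 1x8
Op 4 fold_right: fold axis v@12; visible region now rows[0,1) x cols[12,16) = 1x4
Op 5 cut(0, 0): punch at orig (0,12); cuts so far [(0, 12)]; region rows[0,1) x cols[12,16) = 1x4
Op 6 cut(0, 2): punch at orig (0,14); cuts so far [(0, 12), (0, 14)]; region rows[0,1) x cols[12,16) = 1x4
Op 7 cut(0, 1): punch at orig (0,13); cuts so far [(0, 12), (0, 13), (0, 14)]; region rows[0,1) x cols[12,16) = 1x4
Unfold 1 (reflect across v@12): 6 holes -> [(0, 9), (0, 10), (0, 11), (0, 12), (0, 13), (0, 14)]
Unfold 2 (reflect across v@8): 12 holes -> [(0, 1), (0, 2), (0, 3), (0, 4), (0, 5), (0, 6), (0, 9), (0, 10), (0, 11), (0, 12), (0, 13), (0, 14)]
Unfold 3 (reflect across h@1): 24 holes -> [(0, 1), (0, 2), (0, 3), (0, 4), (0, 5), (0, 6), (0, 9), (0, 10), (0, 11), (0, 12), (0, 13), (0, 14), (1, 1), (1, 2), (1, 3), (1, 4), (1, 5), (1, 6), (1, 9), (1, 10), (1, 11), (1, 12), (1, 13), (1, 14)]
Unfold 4 (reflect across h@2): 48 holes -> [(0, 1), (0, 2), (0, 3), (0, 4), (0, 5), (0, 6), (0, 9), (0, 10), (0, 11), (0, 12), (0, 13), (0, 14), (1, 1), (1, 2), (1, 3), (1, 4), (1, 5), (1, 6), (1, 9), (1, 10), (1, 11), (1, 12), (1, 13), (1, 14), (2, 1), (2, 2), (2, 3), (2, 4), (2, 5), (2, 6), (2, 9), (2, 10), (2, 11), (2, 12), (2, 13), (2, 14), (3, 1), (3, 2), (3, 3), (3, 4), (3, 5), (3, 6), (3, 9), (3, 10), (3, 11), (3, 12), (3, 13), (3, 14)]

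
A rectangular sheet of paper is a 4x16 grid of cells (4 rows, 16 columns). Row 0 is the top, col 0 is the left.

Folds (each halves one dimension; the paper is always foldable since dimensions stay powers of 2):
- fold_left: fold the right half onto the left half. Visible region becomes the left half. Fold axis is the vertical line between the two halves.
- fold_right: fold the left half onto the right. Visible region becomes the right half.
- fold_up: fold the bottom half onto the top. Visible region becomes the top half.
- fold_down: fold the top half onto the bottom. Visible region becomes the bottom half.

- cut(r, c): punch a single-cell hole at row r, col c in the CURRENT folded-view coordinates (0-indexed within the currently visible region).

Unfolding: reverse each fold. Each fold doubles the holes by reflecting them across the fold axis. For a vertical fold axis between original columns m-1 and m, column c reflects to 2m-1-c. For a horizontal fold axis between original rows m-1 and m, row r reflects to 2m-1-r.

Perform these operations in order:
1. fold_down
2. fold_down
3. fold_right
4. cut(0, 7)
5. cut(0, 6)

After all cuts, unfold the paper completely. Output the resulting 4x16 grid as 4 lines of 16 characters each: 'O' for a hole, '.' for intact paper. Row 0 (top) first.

Op 1 fold_down: fold axis h@2; visible region now rows[2,4) x cols[0,16) = 2x16
Op 2 fold_down: fold axis h@3; visible region now rows[3,4) x cols[0,16) = 1x16
Op 3 fold_right: fold axis v@8; visible region now rows[3,4) x cols[8,16) = 1x8
Op 4 cut(0, 7): punch at orig (3,15); cuts so far [(3, 15)]; region rows[3,4) x cols[8,16) = 1x8
Op 5 cut(0, 6): punch at orig (3,14); cuts so far [(3, 14), (3, 15)]; region rows[3,4) x cols[8,16) = 1x8
Unfold 1 (reflect across v@8): 4 holes -> [(3, 0), (3, 1), (3, 14), (3, 15)]
Unfold 2 (reflect across h@3): 8 holes -> [(2, 0), (2, 1), (2, 14), (2, 15), (3, 0), (3, 1), (3, 14), (3, 15)]
Unfold 3 (reflect across h@2): 16 holes -> [(0, 0), (0, 1), (0, 14), (0, 15), (1, 0), (1, 1), (1, 14), (1, 15), (2, 0), (2, 1), (2, 14), (2, 15), (3, 0), (3, 1), (3, 14), (3, 15)]

Answer: OO............OO
OO............OO
OO............OO
OO............OO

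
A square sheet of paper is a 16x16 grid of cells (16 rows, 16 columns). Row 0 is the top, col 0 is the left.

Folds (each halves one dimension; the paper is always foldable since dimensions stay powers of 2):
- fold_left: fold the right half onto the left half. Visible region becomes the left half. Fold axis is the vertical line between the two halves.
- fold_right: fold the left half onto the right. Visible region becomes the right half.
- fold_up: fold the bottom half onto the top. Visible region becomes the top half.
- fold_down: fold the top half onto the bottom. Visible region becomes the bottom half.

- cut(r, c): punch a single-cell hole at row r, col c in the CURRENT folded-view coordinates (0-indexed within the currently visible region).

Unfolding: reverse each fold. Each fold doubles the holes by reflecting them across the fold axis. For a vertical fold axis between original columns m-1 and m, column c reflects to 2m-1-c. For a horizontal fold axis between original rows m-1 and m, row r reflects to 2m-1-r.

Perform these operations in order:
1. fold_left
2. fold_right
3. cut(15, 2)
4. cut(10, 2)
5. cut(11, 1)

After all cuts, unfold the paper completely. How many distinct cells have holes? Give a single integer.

Op 1 fold_left: fold axis v@8; visible region now rows[0,16) x cols[0,8) = 16x8
Op 2 fold_right: fold axis v@4; visible region now rows[0,16) x cols[4,8) = 16x4
Op 3 cut(15, 2): punch at orig (15,6); cuts so far [(15, 6)]; region rows[0,16) x cols[4,8) = 16x4
Op 4 cut(10, 2): punch at orig (10,6); cuts so far [(10, 6), (15, 6)]; region rows[0,16) x cols[4,8) = 16x4
Op 5 cut(11, 1): punch at orig (11,5); cuts so far [(10, 6), (11, 5), (15, 6)]; region rows[0,16) x cols[4,8) = 16x4
Unfold 1 (reflect across v@4): 6 holes -> [(10, 1), (10, 6), (11, 2), (11, 5), (15, 1), (15, 6)]
Unfold 2 (reflect across v@8): 12 holes -> [(10, 1), (10, 6), (10, 9), (10, 14), (11, 2), (11, 5), (11, 10), (11, 13), (15, 1), (15, 6), (15, 9), (15, 14)]

Answer: 12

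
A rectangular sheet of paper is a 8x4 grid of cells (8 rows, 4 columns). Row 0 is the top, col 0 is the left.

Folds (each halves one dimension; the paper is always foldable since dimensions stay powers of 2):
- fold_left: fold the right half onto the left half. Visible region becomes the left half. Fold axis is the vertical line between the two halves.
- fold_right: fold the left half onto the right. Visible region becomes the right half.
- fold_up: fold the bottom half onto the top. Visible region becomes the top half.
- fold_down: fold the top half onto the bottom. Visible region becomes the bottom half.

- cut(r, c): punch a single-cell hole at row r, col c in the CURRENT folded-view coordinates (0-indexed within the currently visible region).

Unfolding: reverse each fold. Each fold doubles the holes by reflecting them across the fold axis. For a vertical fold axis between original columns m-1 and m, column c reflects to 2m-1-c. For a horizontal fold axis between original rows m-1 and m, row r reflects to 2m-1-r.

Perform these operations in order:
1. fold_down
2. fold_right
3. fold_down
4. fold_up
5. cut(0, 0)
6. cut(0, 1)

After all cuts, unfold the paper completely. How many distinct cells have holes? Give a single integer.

Op 1 fold_down: fold axis h@4; visible region now rows[4,8) x cols[0,4) = 4x4
Op 2 fold_right: fold axis v@2; visible region now rows[4,8) x cols[2,4) = 4x2
Op 3 fold_down: fold axis h@6; visible region now rows[6,8) x cols[2,4) = 2x2
Op 4 fold_up: fold axis h@7; visible region now rows[6,7) x cols[2,4) = 1x2
Op 5 cut(0, 0): punch at orig (6,2); cuts so far [(6, 2)]; region rows[6,7) x cols[2,4) = 1x2
Op 6 cut(0, 1): punch at orig (6,3); cuts so far [(6, 2), (6, 3)]; region rows[6,7) x cols[2,4) = 1x2
Unfold 1 (reflect across h@7): 4 holes -> [(6, 2), (6, 3), (7, 2), (7, 3)]
Unfold 2 (reflect across h@6): 8 holes -> [(4, 2), (4, 3), (5, 2), (5, 3), (6, 2), (6, 3), (7, 2), (7, 3)]
Unfold 3 (reflect across v@2): 16 holes -> [(4, 0), (4, 1), (4, 2), (4, 3), (5, 0), (5, 1), (5, 2), (5, 3), (6, 0), (6, 1), (6, 2), (6, 3), (7, 0), (7, 1), (7, 2), (7, 3)]
Unfold 4 (reflect across h@4): 32 holes -> [(0, 0), (0, 1), (0, 2), (0, 3), (1, 0), (1, 1), (1, 2), (1, 3), (2, 0), (2, 1), (2, 2), (2, 3), (3, 0), (3, 1), (3, 2), (3, 3), (4, 0), (4, 1), (4, 2), (4, 3), (5, 0), (5, 1), (5, 2), (5, 3), (6, 0), (6, 1), (6, 2), (6, 3), (7, 0), (7, 1), (7, 2), (7, 3)]

Answer: 32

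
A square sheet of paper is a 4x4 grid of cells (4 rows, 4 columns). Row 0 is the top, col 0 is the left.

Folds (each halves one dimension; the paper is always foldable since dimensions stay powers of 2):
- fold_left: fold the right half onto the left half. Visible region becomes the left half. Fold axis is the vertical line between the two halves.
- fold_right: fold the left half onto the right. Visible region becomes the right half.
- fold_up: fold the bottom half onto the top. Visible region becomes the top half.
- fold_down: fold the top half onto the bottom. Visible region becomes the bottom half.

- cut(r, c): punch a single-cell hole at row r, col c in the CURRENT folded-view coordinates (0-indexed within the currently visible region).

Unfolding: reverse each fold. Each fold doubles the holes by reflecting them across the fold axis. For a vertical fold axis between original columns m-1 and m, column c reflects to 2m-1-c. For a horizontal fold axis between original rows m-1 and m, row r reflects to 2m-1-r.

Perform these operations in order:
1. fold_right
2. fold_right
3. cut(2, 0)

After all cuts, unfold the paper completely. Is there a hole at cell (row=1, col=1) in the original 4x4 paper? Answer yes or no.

Answer: no

Derivation:
Op 1 fold_right: fold axis v@2; visible region now rows[0,4) x cols[2,4) = 4x2
Op 2 fold_right: fold axis v@3; visible region now rows[0,4) x cols[3,4) = 4x1
Op 3 cut(2, 0): punch at orig (2,3); cuts so far [(2, 3)]; region rows[0,4) x cols[3,4) = 4x1
Unfold 1 (reflect across v@3): 2 holes -> [(2, 2), (2, 3)]
Unfold 2 (reflect across v@2): 4 holes -> [(2, 0), (2, 1), (2, 2), (2, 3)]
Holes: [(2, 0), (2, 1), (2, 2), (2, 3)]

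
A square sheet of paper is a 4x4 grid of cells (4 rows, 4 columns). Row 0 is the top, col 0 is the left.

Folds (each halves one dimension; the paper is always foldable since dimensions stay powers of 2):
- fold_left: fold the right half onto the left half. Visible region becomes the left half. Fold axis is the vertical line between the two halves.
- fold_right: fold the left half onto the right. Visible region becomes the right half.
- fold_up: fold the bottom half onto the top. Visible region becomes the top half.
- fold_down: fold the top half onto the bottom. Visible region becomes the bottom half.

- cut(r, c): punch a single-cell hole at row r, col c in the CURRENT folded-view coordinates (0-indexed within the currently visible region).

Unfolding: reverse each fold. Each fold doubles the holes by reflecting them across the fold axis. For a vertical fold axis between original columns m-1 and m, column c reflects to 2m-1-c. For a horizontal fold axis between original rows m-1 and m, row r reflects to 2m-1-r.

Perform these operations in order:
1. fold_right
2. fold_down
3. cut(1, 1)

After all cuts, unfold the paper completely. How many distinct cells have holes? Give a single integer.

Op 1 fold_right: fold axis v@2; visible region now rows[0,4) x cols[2,4) = 4x2
Op 2 fold_down: fold axis h@2; visible region now rows[2,4) x cols[2,4) = 2x2
Op 3 cut(1, 1): punch at orig (3,3); cuts so far [(3, 3)]; region rows[2,4) x cols[2,4) = 2x2
Unfold 1 (reflect across h@2): 2 holes -> [(0, 3), (3, 3)]
Unfold 2 (reflect across v@2): 4 holes -> [(0, 0), (0, 3), (3, 0), (3, 3)]

Answer: 4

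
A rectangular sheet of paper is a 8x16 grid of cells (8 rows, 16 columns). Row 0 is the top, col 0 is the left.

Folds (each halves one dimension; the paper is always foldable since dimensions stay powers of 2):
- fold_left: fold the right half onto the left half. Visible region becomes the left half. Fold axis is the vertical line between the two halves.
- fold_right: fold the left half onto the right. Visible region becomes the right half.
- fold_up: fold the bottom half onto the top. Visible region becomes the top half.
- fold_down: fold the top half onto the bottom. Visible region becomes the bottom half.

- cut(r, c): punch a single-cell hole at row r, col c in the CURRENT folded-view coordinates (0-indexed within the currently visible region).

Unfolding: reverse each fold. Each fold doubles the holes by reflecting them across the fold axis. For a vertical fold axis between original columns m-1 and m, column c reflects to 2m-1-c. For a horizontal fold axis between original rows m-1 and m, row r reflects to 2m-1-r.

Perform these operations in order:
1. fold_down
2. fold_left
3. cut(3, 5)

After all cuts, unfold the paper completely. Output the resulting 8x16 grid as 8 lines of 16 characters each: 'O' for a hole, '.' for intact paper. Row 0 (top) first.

Op 1 fold_down: fold axis h@4; visible region now rows[4,8) x cols[0,16) = 4x16
Op 2 fold_left: fold axis v@8; visible region now rows[4,8) x cols[0,8) = 4x8
Op 3 cut(3, 5): punch at orig (7,5); cuts so far [(7, 5)]; region rows[4,8) x cols[0,8) = 4x8
Unfold 1 (reflect across v@8): 2 holes -> [(7, 5), (7, 10)]
Unfold 2 (reflect across h@4): 4 holes -> [(0, 5), (0, 10), (7, 5), (7, 10)]

Answer: .....O....O.....
................
................
................
................
................
................
.....O....O.....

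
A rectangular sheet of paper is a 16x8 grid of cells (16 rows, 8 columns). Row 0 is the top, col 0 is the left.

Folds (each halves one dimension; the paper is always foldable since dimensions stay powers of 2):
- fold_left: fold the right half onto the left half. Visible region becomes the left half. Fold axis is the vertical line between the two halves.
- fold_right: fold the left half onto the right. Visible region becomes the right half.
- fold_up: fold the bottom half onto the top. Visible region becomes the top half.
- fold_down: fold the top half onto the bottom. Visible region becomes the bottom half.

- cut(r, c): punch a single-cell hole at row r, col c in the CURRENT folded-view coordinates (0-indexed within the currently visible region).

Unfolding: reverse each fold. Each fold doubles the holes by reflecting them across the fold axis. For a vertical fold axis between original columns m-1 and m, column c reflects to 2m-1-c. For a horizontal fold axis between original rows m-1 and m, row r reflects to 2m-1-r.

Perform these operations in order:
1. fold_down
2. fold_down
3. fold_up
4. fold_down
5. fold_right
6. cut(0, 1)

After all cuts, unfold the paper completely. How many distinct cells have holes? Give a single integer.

Op 1 fold_down: fold axis h@8; visible region now rows[8,16) x cols[0,8) = 8x8
Op 2 fold_down: fold axis h@12; visible region now rows[12,16) x cols[0,8) = 4x8
Op 3 fold_up: fold axis h@14; visible region now rows[12,14) x cols[0,8) = 2x8
Op 4 fold_down: fold axis h@13; visible region now rows[13,14) x cols[0,8) = 1x8
Op 5 fold_right: fold axis v@4; visible region now rows[13,14) x cols[4,8) = 1x4
Op 6 cut(0, 1): punch at orig (13,5); cuts so far [(13, 5)]; region rows[13,14) x cols[4,8) = 1x4
Unfold 1 (reflect across v@4): 2 holes -> [(13, 2), (13, 5)]
Unfold 2 (reflect across h@13): 4 holes -> [(12, 2), (12, 5), (13, 2), (13, 5)]
Unfold 3 (reflect across h@14): 8 holes -> [(12, 2), (12, 5), (13, 2), (13, 5), (14, 2), (14, 5), (15, 2), (15, 5)]
Unfold 4 (reflect across h@12): 16 holes -> [(8, 2), (8, 5), (9, 2), (9, 5), (10, 2), (10, 5), (11, 2), (11, 5), (12, 2), (12, 5), (13, 2), (13, 5), (14, 2), (14, 5), (15, 2), (15, 5)]
Unfold 5 (reflect across h@8): 32 holes -> [(0, 2), (0, 5), (1, 2), (1, 5), (2, 2), (2, 5), (3, 2), (3, 5), (4, 2), (4, 5), (5, 2), (5, 5), (6, 2), (6, 5), (7, 2), (7, 5), (8, 2), (8, 5), (9, 2), (9, 5), (10, 2), (10, 5), (11, 2), (11, 5), (12, 2), (12, 5), (13, 2), (13, 5), (14, 2), (14, 5), (15, 2), (15, 5)]

Answer: 32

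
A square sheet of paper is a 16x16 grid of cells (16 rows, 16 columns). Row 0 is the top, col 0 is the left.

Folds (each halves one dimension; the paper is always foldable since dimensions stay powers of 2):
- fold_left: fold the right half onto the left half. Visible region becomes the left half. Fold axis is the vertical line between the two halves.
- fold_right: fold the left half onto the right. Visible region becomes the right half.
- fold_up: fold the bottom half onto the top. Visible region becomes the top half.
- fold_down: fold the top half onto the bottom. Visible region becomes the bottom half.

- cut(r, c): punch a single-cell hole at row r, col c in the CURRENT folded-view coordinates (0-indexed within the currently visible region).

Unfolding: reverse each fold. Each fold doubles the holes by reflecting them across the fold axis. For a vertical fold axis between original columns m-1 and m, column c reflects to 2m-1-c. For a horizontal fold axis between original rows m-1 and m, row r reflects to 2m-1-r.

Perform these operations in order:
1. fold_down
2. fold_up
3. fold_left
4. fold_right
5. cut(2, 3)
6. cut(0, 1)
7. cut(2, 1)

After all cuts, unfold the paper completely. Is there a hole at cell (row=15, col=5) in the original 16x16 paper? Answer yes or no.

Op 1 fold_down: fold axis h@8; visible region now rows[8,16) x cols[0,16) = 8x16
Op 2 fold_up: fold axis h@12; visible region now rows[8,12) x cols[0,16) = 4x16
Op 3 fold_left: fold axis v@8; visible region now rows[8,12) x cols[0,8) = 4x8
Op 4 fold_right: fold axis v@4; visible region now rows[8,12) x cols[4,8) = 4x4
Op 5 cut(2, 3): punch at orig (10,7); cuts so far [(10, 7)]; region rows[8,12) x cols[4,8) = 4x4
Op 6 cut(0, 1): punch at orig (8,5); cuts so far [(8, 5), (10, 7)]; region rows[8,12) x cols[4,8) = 4x4
Op 7 cut(2, 1): punch at orig (10,5); cuts so far [(8, 5), (10, 5), (10, 7)]; region rows[8,12) x cols[4,8) = 4x4
Unfold 1 (reflect across v@4): 6 holes -> [(8, 2), (8, 5), (10, 0), (10, 2), (10, 5), (10, 7)]
Unfold 2 (reflect across v@8): 12 holes -> [(8, 2), (8, 5), (8, 10), (8, 13), (10, 0), (10, 2), (10, 5), (10, 7), (10, 8), (10, 10), (10, 13), (10, 15)]
Unfold 3 (reflect across h@12): 24 holes -> [(8, 2), (8, 5), (8, 10), (8, 13), (10, 0), (10, 2), (10, 5), (10, 7), (10, 8), (10, 10), (10, 13), (10, 15), (13, 0), (13, 2), (13, 5), (13, 7), (13, 8), (13, 10), (13, 13), (13, 15), (15, 2), (15, 5), (15, 10), (15, 13)]
Unfold 4 (reflect across h@8): 48 holes -> [(0, 2), (0, 5), (0, 10), (0, 13), (2, 0), (2, 2), (2, 5), (2, 7), (2, 8), (2, 10), (2, 13), (2, 15), (5, 0), (5, 2), (5, 5), (5, 7), (5, 8), (5, 10), (5, 13), (5, 15), (7, 2), (7, 5), (7, 10), (7, 13), (8, 2), (8, 5), (8, 10), (8, 13), (10, 0), (10, 2), (10, 5), (10, 7), (10, 8), (10, 10), (10, 13), (10, 15), (13, 0), (13, 2), (13, 5), (13, 7), (13, 8), (13, 10), (13, 13), (13, 15), (15, 2), (15, 5), (15, 10), (15, 13)]
Holes: [(0, 2), (0, 5), (0, 10), (0, 13), (2, 0), (2, 2), (2, 5), (2, 7), (2, 8), (2, 10), (2, 13), (2, 15), (5, 0), (5, 2), (5, 5), (5, 7), (5, 8), (5, 10), (5, 13), (5, 15), (7, 2), (7, 5), (7, 10), (7, 13), (8, 2), (8, 5), (8, 10), (8, 13), (10, 0), (10, 2), (10, 5), (10, 7), (10, 8), (10, 10), (10, 13), (10, 15), (13, 0), (13, 2), (13, 5), (13, 7), (13, 8), (13, 10), (13, 13), (13, 15), (15, 2), (15, 5), (15, 10), (15, 13)]

Answer: yes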